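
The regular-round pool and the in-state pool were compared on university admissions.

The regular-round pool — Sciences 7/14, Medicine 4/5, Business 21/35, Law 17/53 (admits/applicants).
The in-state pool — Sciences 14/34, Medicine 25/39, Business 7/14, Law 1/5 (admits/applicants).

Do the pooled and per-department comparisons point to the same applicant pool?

Sciences: the regular-round pool 7/14 = 50.0%, the in-state pool 14/34 = 41.2% → the regular-round pool
Medicine: the regular-round pool 4/5 = 80.0%, the in-state pool 25/39 = 64.1% → the regular-round pool
Business: the regular-round pool 21/35 = 60.0%, the in-state pool 7/14 = 50.0% → the regular-round pool
Law: the regular-round pool 17/53 = 32.1%, the in-state pool 1/5 = 20.0% → the regular-round pool
Overall: the regular-round pool 49/107 = 45.8%, the in-state pool 47/92 = 51.1% → the in-state pool
The regular-round pool wins each department group but the in-state pool wins overall — the comparison reverses. The regular-round pool's applicants skew toward Law, which has a lower base rate.

No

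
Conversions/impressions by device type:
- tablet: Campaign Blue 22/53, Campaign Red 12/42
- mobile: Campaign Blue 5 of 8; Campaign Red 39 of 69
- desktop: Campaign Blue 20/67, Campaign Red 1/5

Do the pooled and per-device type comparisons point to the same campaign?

No

Tablet: Campaign Blue 22/53 = 41.5%, Campaign Red 12/42 = 28.6% → Campaign Blue
Mobile: Campaign Blue 5/8 = 62.5%, Campaign Red 39/69 = 56.5% → Campaign Blue
Desktop: Campaign Blue 20/67 = 29.9%, Campaign Red 1/5 = 20.0% → Campaign Blue
Overall: Campaign Blue 47/128 = 36.7%, Campaign Red 52/116 = 44.8% → Campaign Red
Campaign Blue wins each device group but Campaign Red wins overall — the comparison reverses. Campaign Blue's impressions skew toward desktop, which has a lower base rate.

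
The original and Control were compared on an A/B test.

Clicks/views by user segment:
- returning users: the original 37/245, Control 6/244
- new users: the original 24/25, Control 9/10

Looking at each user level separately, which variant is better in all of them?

the original

Returning users: the original 37/245 = 15.1%, Control 6/244 = 2.5% → the original
New users: the original 24/25 = 96.0%, Control 9/10 = 90.0% → the original
The original has the higher rate in both groups.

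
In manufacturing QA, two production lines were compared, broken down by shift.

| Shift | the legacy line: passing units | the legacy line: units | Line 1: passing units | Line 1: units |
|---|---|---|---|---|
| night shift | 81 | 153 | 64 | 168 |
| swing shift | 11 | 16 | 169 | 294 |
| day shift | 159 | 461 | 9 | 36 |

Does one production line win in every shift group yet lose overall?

Yes

Night shift: the legacy line 81/153 = 52.9%, Line 1 64/168 = 38.1% → the legacy line
Swing shift: the legacy line 11/16 = 68.8%, Line 1 169/294 = 57.5% → the legacy line
Day shift: the legacy line 159/461 = 34.5%, Line 1 9/36 = 25.0% → the legacy line
Overall: the legacy line 251/630 = 39.8%, Line 1 242/498 = 48.6% → Line 1
The legacy line wins each shift group but Line 1 wins overall — the comparison reverses. The legacy line's units skew toward day shift, which has a lower base rate.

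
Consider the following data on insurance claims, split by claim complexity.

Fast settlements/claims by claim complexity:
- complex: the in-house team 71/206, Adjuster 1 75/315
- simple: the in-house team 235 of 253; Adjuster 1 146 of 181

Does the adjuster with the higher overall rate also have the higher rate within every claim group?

Complex: the in-house team 71/206 = 34.5%, Adjuster 1 75/315 = 23.8% → the in-house team
Simple: the in-house team 235/253 = 92.9%, Adjuster 1 146/181 = 80.7% → the in-house team
Overall: the in-house team 306/459 = 66.7%, Adjuster 1 221/496 = 44.6% → the in-house team
The in-house team wins overall and in every claim group — no reversal.

Yes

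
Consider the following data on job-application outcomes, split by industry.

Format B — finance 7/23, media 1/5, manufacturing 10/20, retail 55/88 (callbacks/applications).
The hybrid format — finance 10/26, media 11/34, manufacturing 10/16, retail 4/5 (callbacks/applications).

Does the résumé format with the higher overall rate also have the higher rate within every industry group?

Finance: Format B 7/23 = 30.4%, the hybrid format 10/26 = 38.5% → the hybrid format
Media: Format B 1/5 = 20.0%, the hybrid format 11/34 = 32.4% → the hybrid format
Manufacturing: Format B 10/20 = 50.0%, the hybrid format 10/16 = 62.5% → the hybrid format
Retail: Format B 55/88 = 62.5%, the hybrid format 4/5 = 80.0% → the hybrid format
Overall: Format B 73/136 = 53.7%, the hybrid format 35/81 = 43.2% → Format B
The hybrid format wins each industry group but Format B wins overall — the comparison reverses. The hybrid format's applications skew toward media, which has a lower base rate.

No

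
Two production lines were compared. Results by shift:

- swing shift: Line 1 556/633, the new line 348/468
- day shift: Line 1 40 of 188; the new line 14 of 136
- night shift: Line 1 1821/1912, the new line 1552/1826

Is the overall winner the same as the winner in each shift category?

Swing shift: Line 1 556/633 = 87.8%, the new line 348/468 = 74.4% → Line 1
Day shift: Line 1 40/188 = 21.3%, the new line 14/136 = 10.3% → Line 1
Night shift: Line 1 1821/1912 = 95.2%, the new line 1552/1826 = 85.0% → Line 1
Overall: Line 1 2417/2733 = 88.4%, the new line 1914/2430 = 78.8% → Line 1
Line 1 wins overall and in every shift group — no reversal.

Yes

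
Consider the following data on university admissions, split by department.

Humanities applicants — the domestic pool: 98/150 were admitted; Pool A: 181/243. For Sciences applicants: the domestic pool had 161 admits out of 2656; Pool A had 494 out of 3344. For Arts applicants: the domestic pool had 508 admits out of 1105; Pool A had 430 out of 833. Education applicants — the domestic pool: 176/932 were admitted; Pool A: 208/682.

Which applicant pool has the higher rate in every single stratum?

Pool A

Humanities: the domestic pool 98/150 = 65.3%, Pool A 181/243 = 74.5% → Pool A
Sciences: the domestic pool 161/2656 = 6.1%, Pool A 494/3344 = 14.8% → Pool A
Arts: the domestic pool 508/1105 = 46.0%, Pool A 430/833 = 51.6% → Pool A
Education: the domestic pool 176/932 = 18.9%, Pool A 208/682 = 30.5% → Pool A
Pool A has the higher rate in all 4 groups.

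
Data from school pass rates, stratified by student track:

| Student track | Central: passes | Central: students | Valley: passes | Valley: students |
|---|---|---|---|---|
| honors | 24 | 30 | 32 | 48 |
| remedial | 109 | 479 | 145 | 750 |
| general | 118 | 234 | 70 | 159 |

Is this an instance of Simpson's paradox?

Honors: Central 24/30 = 80.0%, Valley 32/48 = 66.7% → Central
Remedial: Central 109/479 = 22.8%, Valley 145/750 = 19.3% → Central
General: Central 118/234 = 50.4%, Valley 70/159 = 44.0% → Central
Overall: Central 251/743 = 33.8%, Valley 247/957 = 25.8% → Central
Central wins overall and in every student group — no reversal.

No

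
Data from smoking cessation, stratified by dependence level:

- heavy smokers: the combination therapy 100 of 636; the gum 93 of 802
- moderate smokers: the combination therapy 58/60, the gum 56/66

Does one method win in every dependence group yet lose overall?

No

Heavy smokers: the combination therapy 100/636 = 15.7%, the gum 93/802 = 11.6% → the combination therapy
Moderate smokers: the combination therapy 58/60 = 96.7%, the gum 56/66 = 84.8% → the combination therapy
Overall: the combination therapy 158/696 = 22.7%, the gum 149/868 = 17.2% → the combination therapy
The combination therapy wins overall and in every dependence group — no reversal.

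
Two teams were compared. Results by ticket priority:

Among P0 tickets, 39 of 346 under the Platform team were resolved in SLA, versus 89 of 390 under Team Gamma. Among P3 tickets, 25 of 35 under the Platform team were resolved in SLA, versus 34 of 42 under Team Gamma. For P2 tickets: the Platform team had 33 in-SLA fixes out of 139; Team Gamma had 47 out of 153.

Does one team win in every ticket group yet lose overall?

P0: the Platform team 39/346 = 11.3%, Team Gamma 89/390 = 22.8% → Team Gamma
P3: the Platform team 25/35 = 71.4%, Team Gamma 34/42 = 81.0% → Team Gamma
P2: the Platform team 33/139 = 23.7%, Team Gamma 47/153 = 30.7% → Team Gamma
Overall: the Platform team 97/520 = 18.7%, Team Gamma 170/585 = 29.1% → Team Gamma
Team Gamma wins overall and in every ticket group — no reversal.

No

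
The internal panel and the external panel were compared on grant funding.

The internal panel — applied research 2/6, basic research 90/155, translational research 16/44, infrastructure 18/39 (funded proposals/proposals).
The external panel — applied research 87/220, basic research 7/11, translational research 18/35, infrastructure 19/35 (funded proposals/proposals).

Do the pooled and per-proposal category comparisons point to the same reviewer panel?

No

Applied research: the internal panel 2/6 = 33.3%, the external panel 87/220 = 39.5% → the external panel
Basic research: the internal panel 90/155 = 58.1%, the external panel 7/11 = 63.6% → the external panel
Translational research: the internal panel 16/44 = 36.4%, the external panel 18/35 = 51.4% → the external panel
Infrastructure: the internal panel 18/39 = 46.2%, the external panel 19/35 = 54.3% → the external panel
Overall: the internal panel 126/244 = 51.6%, the external panel 131/301 = 43.5% → the internal panel
The external panel wins each proposal group but the internal panel wins overall — the comparison reverses. The external panel's proposals skew toward applied research, which has a lower base rate.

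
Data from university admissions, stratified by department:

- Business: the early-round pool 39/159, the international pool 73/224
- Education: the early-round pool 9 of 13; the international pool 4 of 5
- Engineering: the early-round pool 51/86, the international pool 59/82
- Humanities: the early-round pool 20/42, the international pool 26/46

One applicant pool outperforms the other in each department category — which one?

the international pool

Business: the early-round pool 39/159 = 24.5%, the international pool 73/224 = 32.6% → the international pool
Education: the early-round pool 9/13 = 69.2%, the international pool 4/5 = 80.0% → the international pool
Engineering: the early-round pool 51/86 = 59.3%, the international pool 59/82 = 72.0% → the international pool
Humanities: the early-round pool 20/42 = 47.6%, the international pool 26/46 = 56.5% → the international pool
The international pool has the higher rate in all 4 groups.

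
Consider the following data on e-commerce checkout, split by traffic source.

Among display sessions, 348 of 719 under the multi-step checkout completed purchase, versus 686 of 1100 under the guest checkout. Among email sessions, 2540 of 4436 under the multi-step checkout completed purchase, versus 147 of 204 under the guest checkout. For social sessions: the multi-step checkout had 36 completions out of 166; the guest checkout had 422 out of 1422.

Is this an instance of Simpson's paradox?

Yes

Display: the multi-step checkout 348/719 = 48.4%, the guest checkout 686/1100 = 62.4% → the guest checkout
Email: the multi-step checkout 2540/4436 = 57.3%, the guest checkout 147/204 = 72.1% → the guest checkout
Social: the multi-step checkout 36/166 = 21.7%, the guest checkout 422/1422 = 29.7% → the guest checkout
Overall: the multi-step checkout 2924/5321 = 55.0%, the guest checkout 1255/2726 = 46.0% → the multi-step checkout
The guest checkout wins each traffic group but the multi-step checkout wins overall — the comparison reverses. The guest checkout's sessions skew toward social, which has a lower base rate.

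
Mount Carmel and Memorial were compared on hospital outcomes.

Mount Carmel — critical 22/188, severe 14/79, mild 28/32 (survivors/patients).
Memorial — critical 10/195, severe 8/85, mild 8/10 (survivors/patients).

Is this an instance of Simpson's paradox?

Critical: Mount Carmel 22/188 = 11.7%, Memorial 10/195 = 5.1% → Mount Carmel
Severe: Mount Carmel 14/79 = 17.7%, Memorial 8/85 = 9.4% → Mount Carmel
Mild: Mount Carmel 28/32 = 87.5%, Memorial 8/10 = 80.0% → Mount Carmel
Overall: Mount Carmel 64/299 = 21.4%, Memorial 26/290 = 9.0% → Mount Carmel
Mount Carmel wins overall and in every case group — no reversal.

No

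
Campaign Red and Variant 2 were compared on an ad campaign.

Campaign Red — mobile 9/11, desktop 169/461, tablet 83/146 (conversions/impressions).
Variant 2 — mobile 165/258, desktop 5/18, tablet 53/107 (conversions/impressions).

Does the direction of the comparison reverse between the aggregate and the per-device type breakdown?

Yes

Mobile: Campaign Red 9/11 = 81.8%, Variant 2 165/258 = 64.0% → Campaign Red
Desktop: Campaign Red 169/461 = 36.7%, Variant 2 5/18 = 27.8% → Campaign Red
Tablet: Campaign Red 83/146 = 56.8%, Variant 2 53/107 = 49.5% → Campaign Red
Overall: Campaign Red 261/618 = 42.2%, Variant 2 223/383 = 58.2% → Variant 2
Campaign Red wins each device group but Variant 2 wins overall — the comparison reverses. Campaign Red's impressions skew toward desktop, which has a lower base rate.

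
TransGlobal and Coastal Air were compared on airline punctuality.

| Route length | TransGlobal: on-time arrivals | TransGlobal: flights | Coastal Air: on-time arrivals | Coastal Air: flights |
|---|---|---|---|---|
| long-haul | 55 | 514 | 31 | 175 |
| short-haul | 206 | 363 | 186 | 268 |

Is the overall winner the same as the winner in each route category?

Yes

Long-haul: TransGlobal 55/514 = 10.7%, Coastal Air 31/175 = 17.7% → Coastal Air
Short-haul: TransGlobal 206/363 = 56.7%, Coastal Air 186/268 = 69.4% → Coastal Air
Overall: TransGlobal 261/877 = 29.8%, Coastal Air 217/443 = 49.0% → Coastal Air
Coastal Air wins overall and in every route group — no reversal.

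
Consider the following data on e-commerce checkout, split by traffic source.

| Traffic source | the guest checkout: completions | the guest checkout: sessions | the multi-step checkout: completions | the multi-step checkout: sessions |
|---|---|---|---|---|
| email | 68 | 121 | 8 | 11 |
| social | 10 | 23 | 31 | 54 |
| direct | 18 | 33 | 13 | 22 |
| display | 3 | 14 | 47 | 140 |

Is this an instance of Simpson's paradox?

Yes

Email: the guest checkout 68/121 = 56.2%, the multi-step checkout 8/11 = 72.7% → the multi-step checkout
Social: the guest checkout 10/23 = 43.5%, the multi-step checkout 31/54 = 57.4% → the multi-step checkout
Direct: the guest checkout 18/33 = 54.5%, the multi-step checkout 13/22 = 59.1% → the multi-step checkout
Display: the guest checkout 3/14 = 21.4%, the multi-step checkout 47/140 = 33.6% → the multi-step checkout
Overall: the guest checkout 99/191 = 51.8%, the multi-step checkout 99/227 = 43.6% → the guest checkout
The multi-step checkout wins each traffic group but the guest checkout wins overall — the comparison reverses. The multi-step checkout's sessions skew toward display, which has a lower base rate.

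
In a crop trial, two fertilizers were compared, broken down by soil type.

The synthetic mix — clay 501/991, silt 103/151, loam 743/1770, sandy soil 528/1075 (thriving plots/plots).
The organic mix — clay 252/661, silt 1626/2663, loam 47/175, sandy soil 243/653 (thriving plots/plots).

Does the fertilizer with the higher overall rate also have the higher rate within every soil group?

No

Clay: the synthetic mix 501/991 = 50.6%, the organic mix 252/661 = 38.1% → the synthetic mix
Silt: the synthetic mix 103/151 = 68.2%, the organic mix 1626/2663 = 61.1% → the synthetic mix
Loam: the synthetic mix 743/1770 = 42.0%, the organic mix 47/175 = 26.9% → the synthetic mix
Sandy soil: the synthetic mix 528/1075 = 49.1%, the organic mix 243/653 = 37.2% → the synthetic mix
Overall: the synthetic mix 1875/3987 = 47.0%, the organic mix 2168/4152 = 52.2% → the organic mix
The synthetic mix wins each soil group but the organic mix wins overall — the comparison reverses. The synthetic mix's plots skew toward loam, which has a lower base rate.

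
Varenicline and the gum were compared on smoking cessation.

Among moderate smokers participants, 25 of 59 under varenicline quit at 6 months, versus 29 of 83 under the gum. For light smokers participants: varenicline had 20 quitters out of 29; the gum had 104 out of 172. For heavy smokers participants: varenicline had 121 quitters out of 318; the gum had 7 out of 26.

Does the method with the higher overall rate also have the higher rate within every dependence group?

Moderate smokers: varenicline 25/59 = 42.4%, the gum 29/83 = 34.9% → varenicline
Light smokers: varenicline 20/29 = 69.0%, the gum 104/172 = 60.5% → varenicline
Heavy smokers: varenicline 121/318 = 38.1%, the gum 7/26 = 26.9% → varenicline
Overall: varenicline 166/406 = 40.9%, the gum 140/281 = 49.8% → the gum
Varenicline wins each dependence group but the gum wins overall — the comparison reverses. Varenicline's participants skew toward heavy smokers, which has a lower base rate.

No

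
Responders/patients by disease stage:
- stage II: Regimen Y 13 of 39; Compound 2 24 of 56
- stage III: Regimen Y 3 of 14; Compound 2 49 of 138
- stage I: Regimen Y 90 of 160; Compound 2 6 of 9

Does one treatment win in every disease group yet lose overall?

Stage II: Regimen Y 13/39 = 33.3%, Compound 2 24/56 = 42.9% → Compound 2
Stage III: Regimen Y 3/14 = 21.4%, Compound 2 49/138 = 35.5% → Compound 2
Stage I: Regimen Y 90/160 = 56.2%, Compound 2 6/9 = 66.7% → Compound 2
Overall: Regimen Y 106/213 = 49.8%, Compound 2 79/203 = 38.9% → Regimen Y
Compound 2 wins each disease group but Regimen Y wins overall — the comparison reverses. Compound 2's patients skew toward stage III, which has a lower base rate.

Yes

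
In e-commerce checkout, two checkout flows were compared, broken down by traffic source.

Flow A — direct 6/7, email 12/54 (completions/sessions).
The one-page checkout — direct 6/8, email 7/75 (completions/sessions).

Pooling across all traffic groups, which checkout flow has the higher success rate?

Flow A

Direct: Flow A 6/7 = 85.7%, the one-page checkout 6/8 = 75.0% → Flow A
Email: Flow A 12/54 = 22.2%, the one-page checkout 7/75 = 9.3% → Flow A
Overall: Flow A 18/61 = 29.5%, the one-page checkout 13/83 = 15.7% → Flow A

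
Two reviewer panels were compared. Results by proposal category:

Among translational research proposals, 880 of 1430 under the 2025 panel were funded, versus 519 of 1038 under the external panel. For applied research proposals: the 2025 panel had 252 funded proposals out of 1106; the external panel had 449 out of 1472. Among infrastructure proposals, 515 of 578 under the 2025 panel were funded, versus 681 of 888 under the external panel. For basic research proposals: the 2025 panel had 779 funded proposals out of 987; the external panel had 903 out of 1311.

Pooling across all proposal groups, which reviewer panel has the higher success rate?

Translational research: the 2025 panel 880/1430 = 61.5%, the external panel 519/1038 = 50.0% → the 2025 panel
Applied research: the 2025 panel 252/1106 = 22.8%, the external panel 449/1472 = 30.5% → the external panel
Infrastructure: the 2025 panel 515/578 = 89.1%, the external panel 681/888 = 76.7% → the 2025 panel
Basic research: the 2025 panel 779/987 = 78.9%, the external panel 903/1311 = 68.9% → the 2025 panel
Overall: the 2025 panel 2426/4101 = 59.2%, the external panel 2552/4709 = 54.2% → the 2025 panel
(Neither sweeps every proposal group, but the 2025 panel has the higher pooled rate.)

the 2025 panel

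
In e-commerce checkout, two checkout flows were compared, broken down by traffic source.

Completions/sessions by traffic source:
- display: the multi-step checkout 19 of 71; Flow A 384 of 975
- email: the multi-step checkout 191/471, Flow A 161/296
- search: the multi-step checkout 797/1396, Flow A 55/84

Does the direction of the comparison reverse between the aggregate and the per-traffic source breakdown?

Display: the multi-step checkout 19/71 = 26.8%, Flow A 384/975 = 39.4% → Flow A
Email: the multi-step checkout 191/471 = 40.6%, Flow A 161/296 = 54.4% → Flow A
Search: the multi-step checkout 797/1396 = 57.1%, Flow A 55/84 = 65.5% → Flow A
Overall: the multi-step checkout 1007/1938 = 52.0%, Flow A 600/1355 = 44.3% → the multi-step checkout
Flow A wins each traffic group but the multi-step checkout wins overall — the comparison reverses. Flow A's sessions skew toward display, which has a lower base rate.

Yes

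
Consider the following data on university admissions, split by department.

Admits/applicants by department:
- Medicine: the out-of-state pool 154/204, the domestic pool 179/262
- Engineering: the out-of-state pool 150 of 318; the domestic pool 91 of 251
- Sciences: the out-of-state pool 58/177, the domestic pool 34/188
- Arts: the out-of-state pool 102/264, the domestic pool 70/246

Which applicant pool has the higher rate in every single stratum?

Medicine: the out-of-state pool 154/204 = 75.5%, the domestic pool 179/262 = 68.3% → the out-of-state pool
Engineering: the out-of-state pool 150/318 = 47.2%, the domestic pool 91/251 = 36.3% → the out-of-state pool
Sciences: the out-of-state pool 58/177 = 32.8%, the domestic pool 34/188 = 18.1% → the out-of-state pool
Arts: the out-of-state pool 102/264 = 38.6%, the domestic pool 70/246 = 28.5% → the out-of-state pool
The out-of-state pool has the higher rate in all 4 groups.

the out-of-state pool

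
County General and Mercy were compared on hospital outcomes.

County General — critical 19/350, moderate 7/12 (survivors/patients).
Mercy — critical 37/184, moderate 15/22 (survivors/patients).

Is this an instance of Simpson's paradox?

Critical: County General 19/350 = 5.4%, Mercy 37/184 = 20.1% → Mercy
Moderate: County General 7/12 = 58.3%, Mercy 15/22 = 68.2% → Mercy
Overall: County General 26/362 = 7.2%, Mercy 52/206 = 25.2% → Mercy
Mercy wins overall and in every case group — no reversal.

No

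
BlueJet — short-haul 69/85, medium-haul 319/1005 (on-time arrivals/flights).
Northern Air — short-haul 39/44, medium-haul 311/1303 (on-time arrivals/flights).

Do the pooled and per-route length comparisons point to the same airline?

No

Short-haul: BlueJet 69/85 = 81.2%, Northern Air 39/44 = 88.6% → Northern Air
Medium-haul: BlueJet 319/1005 = 31.7%, Northern Air 311/1303 = 23.9% → BlueJet
Overall: BlueJet 388/1090 = 35.6%, Northern Air 350/1347 = 26.0% → BlueJet
Neither sweeps: BlueJet wins 1 of 2 groups, Northern Air wins 1. BlueJet wins overall but not every group — no Simpson reversal.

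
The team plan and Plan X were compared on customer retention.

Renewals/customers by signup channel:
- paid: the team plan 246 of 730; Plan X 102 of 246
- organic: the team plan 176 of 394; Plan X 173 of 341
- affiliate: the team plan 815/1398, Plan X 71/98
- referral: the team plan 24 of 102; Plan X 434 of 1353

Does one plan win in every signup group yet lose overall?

Paid: the team plan 246/730 = 33.7%, Plan X 102/246 = 41.5% → Plan X
Organic: the team plan 176/394 = 44.7%, Plan X 173/341 = 50.7% → Plan X
Affiliate: the team plan 815/1398 = 58.3%, Plan X 71/98 = 72.4% → Plan X
Referral: the team plan 24/102 = 23.5%, Plan X 434/1353 = 32.1% → Plan X
Overall: the team plan 1261/2624 = 48.1%, Plan X 780/2038 = 38.3% → the team plan
Plan X wins each signup group but the team plan wins overall — the comparison reverses. Plan X's customers skew toward referral, which has a lower base rate.

Yes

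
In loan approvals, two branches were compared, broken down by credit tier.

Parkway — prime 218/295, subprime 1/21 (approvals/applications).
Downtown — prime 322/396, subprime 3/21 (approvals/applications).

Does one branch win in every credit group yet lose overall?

Prime: Parkway 218/295 = 73.9%, Downtown 322/396 = 81.3% → Downtown
Subprime: Parkway 1/21 = 4.8%, Downtown 3/21 = 14.3% → Downtown
Overall: Parkway 219/316 = 69.3%, Downtown 325/417 = 77.9% → Downtown
Downtown wins overall and in every credit group — no reversal.

No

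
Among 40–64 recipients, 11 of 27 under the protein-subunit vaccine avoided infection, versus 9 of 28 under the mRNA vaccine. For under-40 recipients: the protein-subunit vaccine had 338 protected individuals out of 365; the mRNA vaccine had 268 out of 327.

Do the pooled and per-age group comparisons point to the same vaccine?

40–64: the protein-subunit vaccine 11/27 = 40.7%, the mRNA vaccine 9/28 = 32.1% → the protein-subunit vaccine
Under-40: the protein-subunit vaccine 338/365 = 92.6%, the mRNA vaccine 268/327 = 82.0% → the protein-subunit vaccine
Overall: the protein-subunit vaccine 349/392 = 89.0%, the mRNA vaccine 277/355 = 78.0% → the protein-subunit vaccine
The protein-subunit vaccine wins overall and in every age group — no reversal.

Yes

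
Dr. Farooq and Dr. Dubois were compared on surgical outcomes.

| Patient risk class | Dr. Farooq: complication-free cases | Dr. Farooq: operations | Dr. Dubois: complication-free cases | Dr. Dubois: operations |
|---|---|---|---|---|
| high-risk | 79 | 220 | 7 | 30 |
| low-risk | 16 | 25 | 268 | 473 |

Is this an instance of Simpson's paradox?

Yes

High-risk: Dr. Farooq 79/220 = 35.9%, Dr. Dubois 7/30 = 23.3% → Dr. Farooq
Low-risk: Dr. Farooq 16/25 = 64.0%, Dr. Dubois 268/473 = 56.7% → Dr. Farooq
Overall: Dr. Farooq 95/245 = 38.8%, Dr. Dubois 275/503 = 54.7% → Dr. Dubois
Dr. Farooq wins each patient risk group but Dr. Dubois wins overall — the comparison reverses. Dr. Farooq's operations skew toward high-risk, which has a lower base rate.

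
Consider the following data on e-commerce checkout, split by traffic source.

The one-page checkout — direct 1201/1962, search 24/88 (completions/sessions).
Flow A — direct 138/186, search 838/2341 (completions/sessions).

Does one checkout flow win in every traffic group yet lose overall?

Direct: the one-page checkout 1201/1962 = 61.2%, Flow A 138/186 = 74.2% → Flow A
Search: the one-page checkout 24/88 = 27.3%, Flow A 838/2341 = 35.8% → Flow A
Overall: the one-page checkout 1225/2050 = 59.8%, Flow A 976/2527 = 38.6% → the one-page checkout
Flow A wins each traffic group but the one-page checkout wins overall — the comparison reverses. Flow A's sessions skew toward search, which has a lower base rate.

Yes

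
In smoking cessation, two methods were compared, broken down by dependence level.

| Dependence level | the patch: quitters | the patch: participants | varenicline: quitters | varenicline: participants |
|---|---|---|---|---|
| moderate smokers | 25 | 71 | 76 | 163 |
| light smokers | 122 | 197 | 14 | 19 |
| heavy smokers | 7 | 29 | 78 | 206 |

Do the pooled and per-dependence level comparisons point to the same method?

Moderate smokers: the patch 25/71 = 35.2%, varenicline 76/163 = 46.6% → varenicline
Light smokers: the patch 122/197 = 61.9%, varenicline 14/19 = 73.7% → varenicline
Heavy smokers: the patch 7/29 = 24.1%, varenicline 78/206 = 37.9% → varenicline
Overall: the patch 154/297 = 51.9%, varenicline 168/388 = 43.3% → the patch
Varenicline wins each dependence group but the patch wins overall — the comparison reverses. Varenicline's participants skew toward heavy smokers, which has a lower base rate.

No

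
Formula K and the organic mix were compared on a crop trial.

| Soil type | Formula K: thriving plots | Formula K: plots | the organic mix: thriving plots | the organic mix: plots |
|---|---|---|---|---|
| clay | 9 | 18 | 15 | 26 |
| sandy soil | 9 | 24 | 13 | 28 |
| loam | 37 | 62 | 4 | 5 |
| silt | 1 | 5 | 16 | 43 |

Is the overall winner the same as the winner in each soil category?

Clay: Formula K 9/18 = 50.0%, the organic mix 15/26 = 57.7% → the organic mix
Sandy soil: Formula K 9/24 = 37.5%, the organic mix 13/28 = 46.4% → the organic mix
Loam: Formula K 37/62 = 59.7%, the organic mix 4/5 = 80.0% → the organic mix
Silt: Formula K 1/5 = 20.0%, the organic mix 16/43 = 37.2% → the organic mix
Overall: Formula K 56/109 = 51.4%, the organic mix 48/102 = 47.1% → Formula K
The organic mix wins each soil group but Formula K wins overall — the comparison reverses. The organic mix's plots skew toward silt, which has a lower base rate.

No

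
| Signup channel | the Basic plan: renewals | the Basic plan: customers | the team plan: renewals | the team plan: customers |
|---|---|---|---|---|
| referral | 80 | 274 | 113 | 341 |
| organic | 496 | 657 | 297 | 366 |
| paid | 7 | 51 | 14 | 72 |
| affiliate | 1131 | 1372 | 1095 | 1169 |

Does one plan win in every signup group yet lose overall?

No

Referral: the Basic plan 80/274 = 29.2%, the team plan 113/341 = 33.1% → the team plan
Organic: the Basic plan 496/657 = 75.5%, the team plan 297/366 = 81.1% → the team plan
Paid: the Basic plan 7/51 = 13.7%, the team plan 14/72 = 19.4% → the team plan
Affiliate: the Basic plan 1131/1372 = 82.4%, the team plan 1095/1169 = 93.7% → the team plan
Overall: the Basic plan 1714/2354 = 72.8%, the team plan 1519/1948 = 78.0% → the team plan
The team plan wins overall and in every signup group — no reversal.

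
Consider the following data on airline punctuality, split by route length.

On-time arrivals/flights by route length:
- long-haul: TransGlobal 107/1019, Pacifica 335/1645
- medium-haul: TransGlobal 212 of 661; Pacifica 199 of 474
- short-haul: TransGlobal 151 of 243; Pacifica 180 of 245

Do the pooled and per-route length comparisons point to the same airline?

Long-haul: TransGlobal 107/1019 = 10.5%, Pacifica 335/1645 = 20.4% → Pacifica
Medium-haul: TransGlobal 212/661 = 32.1%, Pacifica 199/474 = 42.0% → Pacifica
Short-haul: TransGlobal 151/243 = 62.1%, Pacifica 180/245 = 73.5% → Pacifica
Overall: TransGlobal 470/1923 = 24.4%, Pacifica 714/2364 = 30.2% → Pacifica
Pacifica wins overall and in every route group — no reversal.

Yes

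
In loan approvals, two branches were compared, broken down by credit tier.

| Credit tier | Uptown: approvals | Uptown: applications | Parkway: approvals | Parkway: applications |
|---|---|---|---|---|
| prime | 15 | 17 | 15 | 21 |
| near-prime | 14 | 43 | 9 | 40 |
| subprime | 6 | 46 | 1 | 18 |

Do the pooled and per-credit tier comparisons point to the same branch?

Yes

Prime: Uptown 15/17 = 88.2%, Parkway 15/21 = 71.4% → Uptown
Near-prime: Uptown 14/43 = 32.6%, Parkway 9/40 = 22.5% → Uptown
Subprime: Uptown 6/46 = 13.0%, Parkway 1/18 = 5.6% → Uptown
Overall: Uptown 35/106 = 33.0%, Parkway 25/79 = 31.6% → Uptown
Uptown wins overall and in every credit group — no reversal.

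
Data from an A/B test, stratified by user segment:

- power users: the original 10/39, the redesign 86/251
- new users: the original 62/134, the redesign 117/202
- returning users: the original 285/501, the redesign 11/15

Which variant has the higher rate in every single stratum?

the redesign

Power users: the original 10/39 = 25.6%, the redesign 86/251 = 34.3% → the redesign
New users: the original 62/134 = 46.3%, the redesign 117/202 = 57.9% → the redesign
Returning users: the original 285/501 = 56.9%, the redesign 11/15 = 73.3% → the redesign
The redesign has the higher rate in all 3 groups.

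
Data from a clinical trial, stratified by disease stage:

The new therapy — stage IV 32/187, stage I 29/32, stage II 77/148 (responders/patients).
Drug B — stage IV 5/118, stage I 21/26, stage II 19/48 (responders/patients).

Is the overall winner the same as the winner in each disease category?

Stage IV: the new therapy 32/187 = 17.1%, Drug B 5/118 = 4.2% → the new therapy
Stage I: the new therapy 29/32 = 90.6%, Drug B 21/26 = 80.8% → the new therapy
Stage II: the new therapy 77/148 = 52.0%, Drug B 19/48 = 39.6% → the new therapy
Overall: the new therapy 138/367 = 37.6%, Drug B 45/192 = 23.4% → the new therapy
The new therapy wins overall and in every disease group — no reversal.

Yes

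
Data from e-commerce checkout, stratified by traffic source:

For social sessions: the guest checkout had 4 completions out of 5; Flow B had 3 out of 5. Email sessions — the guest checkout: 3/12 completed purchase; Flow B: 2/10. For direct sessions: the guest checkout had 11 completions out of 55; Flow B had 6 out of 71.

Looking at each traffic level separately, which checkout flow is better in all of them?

the guest checkout

Social: the guest checkout 4/5 = 80.0%, Flow B 3/5 = 60.0% → the guest checkout
Email: the guest checkout 3/12 = 25.0%, Flow B 2/10 = 20.0% → the guest checkout
Direct: the guest checkout 11/55 = 20.0%, Flow B 6/71 = 8.5% → the guest checkout
The guest checkout has the higher rate in all 3 groups.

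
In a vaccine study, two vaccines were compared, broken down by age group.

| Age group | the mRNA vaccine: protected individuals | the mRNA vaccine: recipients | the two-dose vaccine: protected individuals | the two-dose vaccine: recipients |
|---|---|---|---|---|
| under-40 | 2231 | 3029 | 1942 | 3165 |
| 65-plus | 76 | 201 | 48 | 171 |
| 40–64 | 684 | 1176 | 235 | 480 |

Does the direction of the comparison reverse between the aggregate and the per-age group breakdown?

Under-40: the mRNA vaccine 2231/3029 = 73.7%, the two-dose vaccine 1942/3165 = 61.4% → the mRNA vaccine
65-plus: the mRNA vaccine 76/201 = 37.8%, the two-dose vaccine 48/171 = 28.1% → the mRNA vaccine
40–64: the mRNA vaccine 684/1176 = 58.2%, the two-dose vaccine 235/480 = 49.0% → the mRNA vaccine
Overall: the mRNA vaccine 2991/4406 = 67.9%, the two-dose vaccine 2225/3816 = 58.3% → the mRNA vaccine
The mRNA vaccine wins overall and in every age group — no reversal.

No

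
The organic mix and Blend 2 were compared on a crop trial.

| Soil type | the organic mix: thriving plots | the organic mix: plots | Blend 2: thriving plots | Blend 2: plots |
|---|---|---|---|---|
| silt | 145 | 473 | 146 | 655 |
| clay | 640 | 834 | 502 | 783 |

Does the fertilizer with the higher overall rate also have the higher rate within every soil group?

Yes

Silt: the organic mix 145/473 = 30.7%, Blend 2 146/655 = 22.3% → the organic mix
Clay: the organic mix 640/834 = 76.7%, Blend 2 502/783 = 64.1% → the organic mix
Overall: the organic mix 785/1307 = 60.1%, Blend 2 648/1438 = 45.1% → the organic mix
The organic mix wins overall and in every soil group — no reversal.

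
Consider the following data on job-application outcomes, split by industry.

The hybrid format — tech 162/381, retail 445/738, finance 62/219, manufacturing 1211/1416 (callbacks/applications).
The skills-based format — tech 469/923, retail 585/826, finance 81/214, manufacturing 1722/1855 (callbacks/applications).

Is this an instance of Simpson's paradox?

No

Tech: the hybrid format 162/381 = 42.5%, the skills-based format 469/923 = 50.8% → the skills-based format
Retail: the hybrid format 445/738 = 60.3%, the skills-based format 585/826 = 70.8% → the skills-based format
Finance: the hybrid format 62/219 = 28.3%, the skills-based format 81/214 = 37.9% → the skills-based format
Manufacturing: the hybrid format 1211/1416 = 85.5%, the skills-based format 1722/1855 = 92.8% → the skills-based format
Overall: the hybrid format 1880/2754 = 68.3%, the skills-based format 2857/3818 = 74.8% → the skills-based format
The skills-based format wins overall and in every industry group — no reversal.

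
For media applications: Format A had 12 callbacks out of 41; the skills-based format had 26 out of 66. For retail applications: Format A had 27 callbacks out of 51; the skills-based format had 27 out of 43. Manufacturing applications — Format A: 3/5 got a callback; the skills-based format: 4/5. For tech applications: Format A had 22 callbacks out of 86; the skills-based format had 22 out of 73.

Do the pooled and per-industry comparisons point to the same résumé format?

Media: Format A 12/41 = 29.3%, the skills-based format 26/66 = 39.4% → the skills-based format
Retail: Format A 27/51 = 52.9%, the skills-based format 27/43 = 62.8% → the skills-based format
Manufacturing: Format A 3/5 = 60.0%, the skills-based format 4/5 = 80.0% → the skills-based format
Tech: Format A 22/86 = 25.6%, the skills-based format 22/73 = 30.1% → the skills-based format
Overall: Format A 64/183 = 35.0%, the skills-based format 79/187 = 42.2% → the skills-based format
The skills-based format wins overall and in every industry group — no reversal.

Yes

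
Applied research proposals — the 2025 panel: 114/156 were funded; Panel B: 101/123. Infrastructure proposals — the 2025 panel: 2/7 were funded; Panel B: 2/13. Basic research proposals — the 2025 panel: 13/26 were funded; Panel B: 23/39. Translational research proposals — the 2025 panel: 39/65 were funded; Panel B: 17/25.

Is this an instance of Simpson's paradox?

Applied research: the 2025 panel 114/156 = 73.1%, Panel B 101/123 = 82.1% → Panel B
Infrastructure: the 2025 panel 2/7 = 28.6%, Panel B 2/13 = 15.4% → the 2025 panel
Basic research: the 2025 panel 13/26 = 50.0%, Panel B 23/39 = 59.0% → Panel B
Translational research: the 2025 panel 39/65 = 60.0%, Panel B 17/25 = 68.0% → Panel B
Overall: the 2025 panel 168/254 = 66.1%, Panel B 143/200 = 71.5% → Panel B
Neither sweeps: the 2025 panel wins 1 of 4 groups, Panel B wins 3. Panel B wins overall but not every group — no Simpson reversal.

No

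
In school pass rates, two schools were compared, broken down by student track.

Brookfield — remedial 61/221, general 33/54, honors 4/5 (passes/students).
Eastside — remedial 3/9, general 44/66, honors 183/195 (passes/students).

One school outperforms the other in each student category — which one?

Eastside

Remedial: Brookfield 61/221 = 27.6%, Eastside 3/9 = 33.3% → Eastside
General: Brookfield 33/54 = 61.1%, Eastside 44/66 = 66.7% → Eastside
Honors: Brookfield 4/5 = 80.0%, Eastside 183/195 = 93.8% → Eastside
Eastside has the higher rate in all 3 groups.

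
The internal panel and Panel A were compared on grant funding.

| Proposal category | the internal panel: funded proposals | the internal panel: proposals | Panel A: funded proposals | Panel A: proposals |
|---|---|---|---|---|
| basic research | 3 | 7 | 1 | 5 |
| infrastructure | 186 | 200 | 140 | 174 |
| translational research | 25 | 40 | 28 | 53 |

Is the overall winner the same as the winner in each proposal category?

Basic research: the internal panel 3/7 = 42.9%, Panel A 1/5 = 20.0% → the internal panel
Infrastructure: the internal panel 186/200 = 93.0%, Panel A 140/174 = 80.5% → the internal panel
Translational research: the internal panel 25/40 = 62.5%, Panel A 28/53 = 52.8% → the internal panel
Overall: the internal panel 214/247 = 86.6%, Panel A 169/232 = 72.8% → the internal panel
The internal panel wins overall and in every proposal group — no reversal.

Yes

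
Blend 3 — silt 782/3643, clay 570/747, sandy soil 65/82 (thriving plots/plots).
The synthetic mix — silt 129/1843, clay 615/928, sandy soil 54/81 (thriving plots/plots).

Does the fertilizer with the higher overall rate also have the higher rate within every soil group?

Yes

Silt: Blend 3 782/3643 = 21.5%, the synthetic mix 129/1843 = 7.0% → Blend 3
Clay: Blend 3 570/747 = 76.3%, the synthetic mix 615/928 = 66.3% → Blend 3
Sandy soil: Blend 3 65/82 = 79.3%, the synthetic mix 54/81 = 66.7% → Blend 3
Overall: Blend 3 1417/4472 = 31.7%, the synthetic mix 798/2852 = 28.0% → Blend 3
Blend 3 wins overall and in every soil group — no reversal.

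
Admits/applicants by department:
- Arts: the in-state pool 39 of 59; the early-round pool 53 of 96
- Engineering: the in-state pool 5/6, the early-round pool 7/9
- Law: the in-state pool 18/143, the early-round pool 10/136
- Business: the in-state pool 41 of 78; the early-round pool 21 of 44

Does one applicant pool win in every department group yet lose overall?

Arts: the in-state pool 39/59 = 66.1%, the early-round pool 53/96 = 55.2% → the in-state pool
Engineering: the in-state pool 5/6 = 83.3%, the early-round pool 7/9 = 77.8% → the in-state pool
Law: the in-state pool 18/143 = 12.6%, the early-round pool 10/136 = 7.4% → the in-state pool
Business: the in-state pool 41/78 = 52.6%, the early-round pool 21/44 = 47.7% → the in-state pool
Overall: the in-state pool 103/286 = 36.0%, the early-round pool 91/285 = 31.9% → the in-state pool
The in-state pool wins overall and in every department group — no reversal.

No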